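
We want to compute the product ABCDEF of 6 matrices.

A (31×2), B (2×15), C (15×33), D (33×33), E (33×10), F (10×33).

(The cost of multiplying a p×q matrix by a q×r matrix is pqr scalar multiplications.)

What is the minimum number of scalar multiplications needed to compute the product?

Adjacent pairs: AB = 31·2·15 = 930; BC = 2·15·33 = 990; CD = 15·33·33 = 16335; DE = 33·33·10 = 10890; EF = 33·10·33 = 10890.
Length 3: A..C: k=1: 0+990+31·2·33=3036; k=2: 930+0+31·15·33=16275 → min 3036 | B..D: k=2: 0+16335+2·15·33=17325; k=3: 990+0+2·33·33=3168 → min 3168 | C..E: k=3: 0+10890+15·33·10=15840; k=4: 16335+0+15·33·10=21285 → min 15840 | D..F: k=4: 0+10890+33·33·33=46827; k=5: 10890+0+33·10·33=21780 → min 21780.
Length 4: A..D: k=1: 0+3168+31·2·33=5214; k=2: 930+16335+31·15·33=32610; k=3: 3036+0+31·33·33=36795 → min 5214 | B..E: k=2: 0+15840+2·15·10=16140; k=3: 990+10890+2·33·10=12540; k=4: 3168+0+2·33·10=3828 → min 3828 | C..F: k=3: 0+21780+15·33·33=38115; k=4: 16335+10890+15·33·33=43560; k=5: 15840+0+15·10·33=20790 → min 20790.
Length 5: A..E: k=1: 0+3828+31·2·10=4448; k=2: 930+15840+31·15·10=21420; k=3: 3036+10890+31·33·10=24156; k=4: 5214+0+31·33·10=15444 → min 4448 | B..F: k=2: 0+20790+2·15·33=21780; k=3: 990+21780+2·33·33=24948; k=4: 3168+10890+2·33·33=16236; k=5: 3828+0+2·10·33=4488 → min 4488.
Length 6: A..F: k=1: 0+4488+31·2·33=6534; k=2: 930+20790+31·15·33=37065; k=3: 3036+21780+31·33·33=58575; k=4: 5214+10890+31·33·33=49863; k=5: 4448+0+31·10·33=14678 → min 6534.
Optimal order: (A((((BC)D)E)F)) with cost 6534.

6534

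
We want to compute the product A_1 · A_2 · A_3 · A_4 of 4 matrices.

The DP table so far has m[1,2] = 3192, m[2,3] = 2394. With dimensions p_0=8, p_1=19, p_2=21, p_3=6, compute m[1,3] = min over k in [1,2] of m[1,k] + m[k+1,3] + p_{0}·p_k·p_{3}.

m[1,3] = min over k∈[1,2] of m[1,k]+m[k+1,3]+p_{0}·p_k·p_{3}.
k=1: 0 + 2394 + 8·19·6 = 3306; k=2: 3192 + 0 + 8·21·6 = 4200.
Minimum: 3306 at k=1.

3306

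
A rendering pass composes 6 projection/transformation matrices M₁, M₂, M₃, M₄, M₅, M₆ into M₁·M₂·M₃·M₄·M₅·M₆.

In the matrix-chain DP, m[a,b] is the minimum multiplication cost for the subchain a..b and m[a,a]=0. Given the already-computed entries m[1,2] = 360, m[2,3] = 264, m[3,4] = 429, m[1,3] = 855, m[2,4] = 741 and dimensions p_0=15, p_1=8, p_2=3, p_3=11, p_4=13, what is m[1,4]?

m[1,4] = min over k∈[1,3] of m[1,k]+m[k+1,4]+p_{0}·p_k·p_{4}.
k=1: 0 + 741 + 15·8·13 = 2301; k=2: 360 + 429 + 15·3·13 = 1374; k=3: 855 + 0 + 15·11·13 = 3000.
Minimum: 1374 at k=2.

1374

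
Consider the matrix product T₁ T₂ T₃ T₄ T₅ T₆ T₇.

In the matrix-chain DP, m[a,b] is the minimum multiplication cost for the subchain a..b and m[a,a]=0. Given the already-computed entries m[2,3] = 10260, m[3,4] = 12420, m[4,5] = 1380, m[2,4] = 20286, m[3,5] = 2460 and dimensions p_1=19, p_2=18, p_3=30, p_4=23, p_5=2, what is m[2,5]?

m[2,5] = min over k∈[2,4] of m[2,k]+m[k+1,5]+p_{1}·p_k·p_{5}.
k=2: 0 + 2460 + 19·18·2 = 3144; k=3: 10260 + 1380 + 19·30·2 = 12780; k=4: 20286 + 0 + 19·23·2 = 21160.
Minimum: 3144 at k=2.

3144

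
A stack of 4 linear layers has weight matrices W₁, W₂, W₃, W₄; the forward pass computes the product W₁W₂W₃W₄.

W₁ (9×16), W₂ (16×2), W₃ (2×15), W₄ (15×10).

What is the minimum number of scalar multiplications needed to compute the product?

Adjacent pairs: W₁W₂ = 9·16·2 = 288; W₂W₃ = 16·2·15 = 480; W₃W₄ = 2·15·10 = 300.
Length 3: W₁..W₃: k=1: 0+480+9·16·15=2640; k=2: 288+0+9·2·15=558 → min 558 | W₂..W₄: k=2: 0+300+16·2·10=620; k=3: 480+0+16·15·10=2880 → min 620.
Length 4: W₁..W₄: k=1: 0+620+9·16·10=2060; k=2: 288+300+9·2·10=768; k=3: 558+0+9·15·10=1908 → min 768.
Optimal order: ((W₁W₂)(W₃W₄)) with cost 768.

768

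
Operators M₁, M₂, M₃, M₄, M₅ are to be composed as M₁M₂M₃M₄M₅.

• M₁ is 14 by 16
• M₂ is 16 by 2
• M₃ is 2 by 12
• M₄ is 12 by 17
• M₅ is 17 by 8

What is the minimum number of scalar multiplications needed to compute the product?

1352

Adjacent pairs: M₁M₂ = 14·16·2 = 448; M₂M₃ = 16·2·12 = 384; M₃M₄ = 2·12·17 = 408; M₄M₅ = 12·17·8 = 1632.
Length 3: M₁..M₃: k=1: 0+384+14·16·12=3072; k=2: 448+0+14·2·12=784 → min 784 | M₂..M₄: k=2: 0+408+16·2·17=952; k=3: 384+0+16·12·17=3648 → min 952 | M₃..M₅: k=3: 0+1632+2·12·8=1824; k=4: 408+0+2·17·8=680 → min 680.
Length 4: M₁..M₄: k=1: 0+952+14·16·17=4760; k=2: 448+408+14·2·17=1332; k=3: 784+0+14·12·17=3640 → min 1332 | M₂..M₅: k=2: 0+680+16·2·8=936; k=3: 384+1632+16·12·8=3552; k=4: 952+0+16·17·8=3128 → min 936.
Length 5: M₁..M₅: k=1: 0+936+14·16·8=2728; k=2: 448+680+14·2·8=1352; k=3: 784+1632+14·12·8=3760; k=4: 1332+0+14·17·8=3236 → min 1352.
Optimal order: ((M₁M₂)((M₃M₄)M₅)) with cost 1352.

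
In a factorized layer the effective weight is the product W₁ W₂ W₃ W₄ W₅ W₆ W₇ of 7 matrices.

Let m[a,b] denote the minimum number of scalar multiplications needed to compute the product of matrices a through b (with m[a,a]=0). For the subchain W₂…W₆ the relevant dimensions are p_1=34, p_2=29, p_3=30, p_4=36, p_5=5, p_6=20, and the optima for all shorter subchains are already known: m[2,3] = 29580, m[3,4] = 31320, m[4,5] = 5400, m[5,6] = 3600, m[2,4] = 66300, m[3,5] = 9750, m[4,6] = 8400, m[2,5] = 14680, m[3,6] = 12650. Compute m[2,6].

18080

m[2,6] = min over k∈[2,5] of m[2,k]+m[k+1,6]+p_{1}·p_k·p_{6}.
k=2: 0 + 12650 + 34·29·20 = 32370; k=3: 29580 + 8400 + 34·30·20 = 58380; k=4: 66300 + 3600 + 34·36·20 = 94380; k=5: 14680 + 0 + 34·5·20 = 18080.
Minimum: 18080 at k=5.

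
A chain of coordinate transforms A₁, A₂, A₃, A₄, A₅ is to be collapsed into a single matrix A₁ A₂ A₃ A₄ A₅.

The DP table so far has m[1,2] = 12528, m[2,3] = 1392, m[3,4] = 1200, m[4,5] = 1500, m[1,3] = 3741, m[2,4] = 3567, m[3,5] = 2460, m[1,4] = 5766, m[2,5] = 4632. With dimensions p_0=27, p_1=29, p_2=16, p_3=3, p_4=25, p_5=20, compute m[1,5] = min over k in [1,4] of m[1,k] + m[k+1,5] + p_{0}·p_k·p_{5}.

6861

m[1,5] = min over k∈[1,4] of m[1,k]+m[k+1,5]+p_{0}·p_k·p_{5}.
k=1: 0 + 4632 + 27·29·20 = 20292; k=2: 12528 + 2460 + 27·16·20 = 23628; k=3: 3741 + 1500 + 27·3·20 = 6861; k=4: 5766 + 0 + 27·25·20 = 19266.
Minimum: 6861 at k=3.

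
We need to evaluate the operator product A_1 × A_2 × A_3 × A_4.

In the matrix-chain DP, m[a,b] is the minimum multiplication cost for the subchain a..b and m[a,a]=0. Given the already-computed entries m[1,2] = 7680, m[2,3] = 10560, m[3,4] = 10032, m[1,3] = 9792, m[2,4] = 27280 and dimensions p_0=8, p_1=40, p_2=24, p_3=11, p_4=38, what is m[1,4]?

13136

m[1,4] = min over k∈[1,3] of m[1,k]+m[k+1,4]+p_{0}·p_k·p_{4}.
k=1: 0 + 27280 + 8·40·38 = 39440; k=2: 7680 + 10032 + 8·24·38 = 25008; k=3: 9792 + 0 + 8·11·38 = 13136.
Minimum: 13136 at k=3.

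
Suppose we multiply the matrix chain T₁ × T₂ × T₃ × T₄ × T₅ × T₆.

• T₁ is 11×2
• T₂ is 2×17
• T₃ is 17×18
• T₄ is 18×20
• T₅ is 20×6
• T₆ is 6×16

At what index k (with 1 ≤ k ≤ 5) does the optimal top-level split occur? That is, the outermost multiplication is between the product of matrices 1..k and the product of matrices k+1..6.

1

Adjacent pairs: T₁T₂ = 11·2·17 = 374; T₂T₃ = 2·17·18 = 612; T₃T₄ = 17·18·20 = 6120; T₄T₅ = 18·20·6 = 2160; T₅T₆ = 20·6·16 = 1920.
Length 3: T₁..T₃: k=1: 0+612+11·2·18=1008; k=2: 374+0+11·17·18=3740 → min 1008 | T₂..T₄: k=2: 0+6120+2·17·20=6800; k=3: 612+0+2·18·20=1332 → min 1332 | T₃..T₅: k=3: 0+2160+17·18·6=3996; k=4: 6120+0+17·20·6=8160 → min 3996 | T₄..T₆: k=4: 0+1920+18·20·16=7680; k=5: 2160+0+18·6·16=3888 → min 3888.
Length 4: T₁..T₄: k=1: 0+1332+11·2·20=1772; k=2: 374+6120+11·17·20=10234; k=3: 1008+0+11·18·20=4968 → min 1772 | T₂..T₅: k=2: 0+3996+2·17·6=4200; k=3: 612+2160+2·18·6=2988; k=4: 1332+0+2·20·6=1572 → min 1572 | T₃..T₆: k=3: 0+3888+17·18·16=8784; k=4: 6120+1920+17·20·16=13480; k=5: 3996+0+17·6·16=5628 → min 5628.
Length 5: T₁..T₅: k=1: 0+1572+11·2·6=1704; k=2: 374+3996+11·17·6=5492; k=3: 1008+2160+11·18·6=4356; k=4: 1772+0+11·20·6=3092 → min 1704 | T₂..T₆: k=2: 0+5628+2·17·16=6172; k=3: 612+3888+2·18·16=5076; k=4: 1332+1920+2·20·16=3892; k=5: 1572+0+2·6·16=1764 → min 1764.
Top-level splits: k=1: (T₁..T₁)·(T₂..T₆) → 0+1764+11·2·16 = 2116; k=2: (T₁..T₂)·(T₃..T₆) → 374+5628+11·17·16 = 8994; k=3: (T₁..T₃)·(T₄..T₆) → 1008+3888+11·18·16 = 8064; k=4: (T₁..T₄)·(T₅..T₆) → 1772+1920+11·20·16 = 7212; k=5: (T₁..T₅)·(T₆..T₆) → 1704+0+11·6·16 = 2760.
Best split is after T₁, i.e. k = 1.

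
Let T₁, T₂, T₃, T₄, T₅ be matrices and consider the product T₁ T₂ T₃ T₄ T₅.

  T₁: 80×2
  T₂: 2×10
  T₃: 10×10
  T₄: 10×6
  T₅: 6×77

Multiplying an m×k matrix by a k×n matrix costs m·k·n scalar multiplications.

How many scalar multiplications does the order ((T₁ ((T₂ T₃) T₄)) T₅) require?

38240

(T₂ T₃): 2×10 by 10×10 → 2×10, cost 2·10·10 = 200
((T₂ T₃) T₄): 2×10 by 10×6 → 2×6, cost 2·10·6 = 120; cumulative 320
(T₁ ((T₂ T₃) T₄)): 80×2 by 2×6 → 80×6, cost 80·2·6 = 960; cumulative 1280
((T₁ ((T₂ T₃) T₄)) T₅): 80×6 by 6×77 → 80×77, cost 80·6·77 = 36960; cumulative 38240
Total: 38240 scalar multiplications.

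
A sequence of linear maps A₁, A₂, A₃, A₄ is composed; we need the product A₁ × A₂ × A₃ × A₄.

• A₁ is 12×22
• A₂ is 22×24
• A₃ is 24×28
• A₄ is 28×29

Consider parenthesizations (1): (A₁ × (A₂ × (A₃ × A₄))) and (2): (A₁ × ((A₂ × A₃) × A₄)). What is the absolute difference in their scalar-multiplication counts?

Order (1) = (A₁ × (A₂ × (A₃ × A₄))): (A₃ × A₄): 24×28 by 28×29 → 24×29, cost 24·28·29 = 19488; (A₂ × (A₃ × A₄)): 22×24 by 24×29 → 22×29, cost 22·24·29 = 15312; cumulative 34800; (A₁ × (A₂ × (A₃ × A₄))): 12×22 by 22×29 → 12×29, cost 12·22·29 = 7656; cumulative 42456. Total 42456.
Order (2) = (A₁ × ((A₂ × A₃) × A₄)): (A₂ × A₃): 22×24 by 24×28 → 22×28, cost 22·24·28 = 14784; ((A₂ × A₃) × A₄): 22×28 by 28×29 → 22×29, cost 22·28·29 = 17864; cumulative 32648; (A₁ × ((A₂ × A₃) × A₄)): 12×22 by 22×29 → 12×29, cost 12·22·29 = 7656; cumulative 40304. Total 40304.
Difference: |42456 − 40304| = 2152.

2152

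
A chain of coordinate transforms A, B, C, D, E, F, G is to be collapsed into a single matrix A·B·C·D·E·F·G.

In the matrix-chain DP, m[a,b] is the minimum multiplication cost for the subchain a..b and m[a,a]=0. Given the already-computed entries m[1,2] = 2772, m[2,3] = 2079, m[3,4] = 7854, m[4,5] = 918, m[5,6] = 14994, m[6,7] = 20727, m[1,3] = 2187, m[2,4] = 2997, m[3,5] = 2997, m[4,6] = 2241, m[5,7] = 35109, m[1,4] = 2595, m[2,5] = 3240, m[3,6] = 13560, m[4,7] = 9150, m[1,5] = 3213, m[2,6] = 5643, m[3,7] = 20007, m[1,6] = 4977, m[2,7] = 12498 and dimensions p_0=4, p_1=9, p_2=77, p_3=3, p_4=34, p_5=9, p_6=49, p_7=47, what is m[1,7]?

11901

m[1,7] = min over k∈[1,6] of m[1,k]+m[k+1,7]+p_{0}·p_k·p_{7}.
k=1: 0 + 12498 + 4·9·47 = 14190; k=2: 2772 + 20007 + 4·77·47 = 37255; k=3: 2187 + 9150 + 4·3·47 = 11901; k=4: 2595 + 35109 + 4·34·47 = 44096; k=5: 3213 + 20727 + 4·9·47 = 25632; k=6: 4977 + 0 + 4·49·47 = 14189.
Minimum: 11901 at k=3.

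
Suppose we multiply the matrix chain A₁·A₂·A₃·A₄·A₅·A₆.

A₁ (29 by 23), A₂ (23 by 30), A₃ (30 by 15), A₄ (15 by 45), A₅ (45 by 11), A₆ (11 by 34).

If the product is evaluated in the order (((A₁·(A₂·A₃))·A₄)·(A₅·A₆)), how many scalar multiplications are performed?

(A₂·A₃): 23×30 by 30×15 → 23×15, cost 23·30·15 = 10350
(A₁·(A₂·A₃)): 29×23 by 23×15 → 29×15, cost 29·23·15 = 10005; cumulative 20355
((A₁·(A₂·A₃))·A₄): 29×15 by 15×45 → 29×45, cost 29·15·45 = 19575; cumulative 39930
(A₅·A₆): 45×11 by 11×34 → 45×34, cost 45·11·34 = 16830
(((A₁·(A₂·A₃))·A₄)·(A₅·A₆)): 29×45 by 45×34 → 29×34, cost 29·45·34 = 44370; cumulative 101130
Total: 101130 scalar multiplications.

101130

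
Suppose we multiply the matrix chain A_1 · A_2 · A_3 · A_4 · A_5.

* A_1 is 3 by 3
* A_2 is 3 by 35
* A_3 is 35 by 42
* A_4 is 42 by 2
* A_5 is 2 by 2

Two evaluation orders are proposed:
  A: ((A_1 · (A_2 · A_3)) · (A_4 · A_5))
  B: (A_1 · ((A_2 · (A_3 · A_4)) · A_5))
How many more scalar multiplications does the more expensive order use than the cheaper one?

Order A = ((A_1 · (A_2 · A_3)) · (A_4 · A_5)): (A_2 · A_3): 3×35 by 35×42 → 3×42, cost 3·35·42 = 4410; (A_1 · (A_2 · A_3)): 3×3 by 3×42 → 3×42, cost 3·3·42 = 378; cumulative 4788; (A_4 · A_5): 42×2 by 2×2 → 42×2, cost 42·2·2 = 168; ((A_1 · (A_2 · A_3)) · (A_4 · A_5)): 3×42 by 42×2 → 3×2, cost 3·42·2 = 252; cumulative 5208. Total 5208.
Order B = (A_1 · ((A_2 · (A_3 · A_4)) · A_5)): (A_3 · A_4): 35×42 by 42×2 → 35×2, cost 35·42·2 = 2940; (A_2 · (A_3 · A_4)): 3×35 by 35×2 → 3×2, cost 3·35·2 = 210; cumulative 3150; ((A_2 · (A_3 · A_4)) · A_5): 3×2 by 2×2 → 3×2, cost 3·2·2 = 12; cumulative 3162; (A_1 · ((A_2 · (A_3 · A_4)) · A_5)): 3×3 by 3×2 → 3×2, cost 3·3·2 = 18; cumulative 3180. Total 3180.
Difference: |5208 − 3180| = 2028.

2028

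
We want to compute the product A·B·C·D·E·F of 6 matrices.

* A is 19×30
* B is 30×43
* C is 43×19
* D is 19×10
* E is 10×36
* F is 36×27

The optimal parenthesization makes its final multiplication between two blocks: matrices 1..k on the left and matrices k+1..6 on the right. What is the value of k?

Adjacent pairs: AB = 19·30·43 = 24510; BC = 30·43·19 = 24510; CD = 43·19·10 = 8170; DE = 19·10·36 = 6840; EF = 10·36·27 = 9720.
Length 3: A..C: k=1: 0+24510+19·30·19=35340; k=2: 24510+0+19·43·19=40033 → min 35340 | B..D: k=2: 0+8170+30·43·10=21070; k=3: 24510+0+30·19·10=30210 → min 21070 | C..E: k=3: 0+6840+43·19·36=36252; k=4: 8170+0+43·10·36=23650 → min 23650 | D..F: k=4: 0+9720+19·10·27=14850; k=5: 6840+0+19·36·27=25308 → min 14850.
Length 4: A..D: k=1: 0+21070+19·30·10=26770; k=2: 24510+8170+19·43·10=40850; k=3: 35340+0+19·19·10=38950 → min 26770 | B..E: k=2: 0+23650+30·43·36=70090; k=3: 24510+6840+30·19·36=51870; k=4: 21070+0+30·10·36=31870 → min 31870 | C..F: k=3: 0+14850+43·19·27=36909; k=4: 8170+9720+43·10·27=29500; k=5: 23650+0+43·36·27=65446 → min 29500.
Length 5: A..E: k=1: 0+31870+19·30·36=52390; k=2: 24510+23650+19·43·36=77572; k=3: 35340+6840+19·19·36=55176; k=4: 26770+0+19·10·36=33610 → min 33610 | B..F: k=2: 0+29500+30·43·27=64330; k=3: 24510+14850+30·19·27=54750; k=4: 21070+9720+30·10·27=38890; k=5: 31870+0+30·36·27=61030 → min 38890.
Top-level splits: k=1: (A..A)·(B..F) → 0+38890+19·30·27 = 54280; k=2: (A..B)·(C..F) → 24510+29500+19·43·27 = 76069; k=3: (A..C)·(D..F) → 35340+14850+19·19·27 = 59937; k=4: (A..D)·(E..F) → 26770+9720+19·10·27 = 41620; k=5: (A..E)·(F..F) → 33610+0+19·36·27 = 52078.
Best split is after D, i.e. k = 4.

4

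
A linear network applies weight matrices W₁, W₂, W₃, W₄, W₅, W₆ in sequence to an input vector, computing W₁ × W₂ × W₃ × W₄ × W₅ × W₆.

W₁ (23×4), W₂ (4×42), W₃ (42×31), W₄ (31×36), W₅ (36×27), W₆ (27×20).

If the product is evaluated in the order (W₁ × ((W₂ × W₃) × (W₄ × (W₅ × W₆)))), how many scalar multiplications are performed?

(W₂ × W₃): 4×42 by 42×31 → 4×31, cost 4·42·31 = 5208
(W₅ × W₆): 36×27 by 27×20 → 36×20, cost 36·27·20 = 19440
(W₄ × (W₅ × W₆)): 31×36 by 36×20 → 31×20, cost 31·36·20 = 22320; cumulative 41760
((W₂ × W₃) × (W₄ × (W₅ × W₆))): 4×31 by 31×20 → 4×20, cost 4·31·20 = 2480; cumulative 49448
(W₁ × ((W₂ × W₃) × (W₄ × (W₅ × W₆)))): 23×4 by 4×20 → 23×20, cost 23·4·20 = 1840; cumulative 51288
Total: 51288 scalar multiplications.

51288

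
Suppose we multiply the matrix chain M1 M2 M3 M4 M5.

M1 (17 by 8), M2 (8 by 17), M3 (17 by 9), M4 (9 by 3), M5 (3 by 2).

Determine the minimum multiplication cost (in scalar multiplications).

Adjacent pairs: M1M2 = 17·8·17 = 2312; M2M3 = 8·17·9 = 1224; M3M4 = 17·9·3 = 459; M4M5 = 9·3·2 = 54.
Length 3: M1..M3: k=1: 0+1224+17·8·9=2448; k=2: 2312+0+17·17·9=4913 → min 2448 | M2..M4: k=2: 0+459+8·17·3=867; k=3: 1224+0+8·9·3=1440 → min 867 | M3..M5: k=3: 0+54+17·9·2=360; k=4: 459+0+17·3·2=561 → min 360.
Length 4: M1..M4: k=1: 0+867+17·8·3=1275; k=2: 2312+459+17·17·3=3638; k=3: 2448+0+17·9·3=2907 → min 1275 | M2..M5: k=2: 0+360+8·17·2=632; k=3: 1224+54+8·9·2=1422; k=4: 867+0+8·3·2=915 → min 632.
Length 5: M1..M5: k=1: 0+632+17·8·2=904; k=2: 2312+360+17·17·2=3250; k=3: 2448+54+17·9·2=2808; k=4: 1275+0+17·3·2=1377 → min 904.
Optimal order: (M1 (M2 (M3 (M4 M5)))) with cost 904.

904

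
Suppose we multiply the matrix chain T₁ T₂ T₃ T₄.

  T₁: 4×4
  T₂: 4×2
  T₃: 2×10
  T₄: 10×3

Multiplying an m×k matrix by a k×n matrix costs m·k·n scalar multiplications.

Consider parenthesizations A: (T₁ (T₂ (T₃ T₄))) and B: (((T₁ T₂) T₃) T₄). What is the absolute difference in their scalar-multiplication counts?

Order A = (T₁ (T₂ (T₃ T₄))): (T₃ T₄): 2×10 by 10×3 → 2×3, cost 2·10·3 = 60; (T₂ (T₃ T₄)): 4×2 by 2×3 → 4×3, cost 4·2·3 = 24; cumulative 84; (T₁ (T₂ (T₃ T₄))): 4×4 by 4×3 → 4×3, cost 4·4·3 = 48; cumulative 132. Total 132.
Order B = (((T₁ T₂) T₃) T₄): (T₁ T₂): 4×4 by 4×2 → 4×2, cost 4·4·2 = 32; ((T₁ T₂) T₃): 4×2 by 2×10 → 4×10, cost 4·2·10 = 80; cumulative 112; (((T₁ T₂) T₃) T₄): 4×10 by 10×3 → 4×3, cost 4·10·3 = 120; cumulative 232. Total 232.
Difference: |132 − 232| = 100.

100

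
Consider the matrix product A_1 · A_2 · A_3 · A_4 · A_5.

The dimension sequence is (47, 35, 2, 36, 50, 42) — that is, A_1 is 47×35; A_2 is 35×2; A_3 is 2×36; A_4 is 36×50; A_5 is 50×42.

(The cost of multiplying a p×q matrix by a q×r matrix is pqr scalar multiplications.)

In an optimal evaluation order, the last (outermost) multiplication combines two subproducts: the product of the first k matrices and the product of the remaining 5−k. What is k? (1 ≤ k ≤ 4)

Adjacent pairs: A_1A_2 = 47·35·2 = 3290; A_2A_3 = 35·2·36 = 2520; A_3A_4 = 2·36·50 = 3600; A_4A_5 = 36·50·42 = 75600.
Length 3: A_1..A_3: k=1: 0+2520+47·35·36=61740; k=2: 3290+0+47·2·36=6674 → min 6674 | A_2..A_4: k=2: 0+3600+35·2·50=7100; k=3: 2520+0+35·36·50=65520 → min 7100 | A_3..A_5: k=3: 0+75600+2·36·42=78624; k=4: 3600+0+2·50·42=7800 → min 7800.
Length 4: A_1..A_4: k=1: 0+7100+47·35·50=89350; k=2: 3290+3600+47·2·50=11590; k=3: 6674+0+47·36·50=91274 → min 11590 | A_2..A_5: k=2: 0+7800+35·2·42=10740; k=3: 2520+75600+35·36·42=131040; k=4: 7100+0+35·50·42=80600 → min 10740.
Top-level splits: k=1: (A_1..A_1)·(A_2..A_5) → 0+10740+47·35·42 = 79830; k=2: (A_1..A_2)·(A_3..A_5) → 3290+7800+47·2·42 = 15038; k=3: (A_1..A_3)·(A_4..A_5) → 6674+75600+47·36·42 = 153338; k=4: (A_1..A_4)·(A_5..A_5) → 11590+0+47·50·42 = 110290.
Best split is after A_2, i.e. k = 2.

2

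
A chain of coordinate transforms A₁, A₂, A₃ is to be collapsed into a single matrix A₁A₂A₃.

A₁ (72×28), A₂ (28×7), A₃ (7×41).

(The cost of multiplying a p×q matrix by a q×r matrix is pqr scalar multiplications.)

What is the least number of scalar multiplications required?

Order (A₁(A₂A₃)): (A₂A₃): 28×7 by 7×41 → 28×41, cost 28·7·41 = 8036; (A₁(A₂A₃)): 72×28 by 28×41 → 72×41, cost 72·28·41 = 82656; cumulative 90692. Total 90692.
Order ((A₁A₂)A₃): (A₁A₂): 72×28 by 28×7 → 72×7, cost 72·28·7 = 14112; ((A₁A₂)A₃): 72×7 by 7×41 → 72×41, cost 72·7·41 = 20664; cumulative 34776. Total 34776.
Minimum: 34776.

34776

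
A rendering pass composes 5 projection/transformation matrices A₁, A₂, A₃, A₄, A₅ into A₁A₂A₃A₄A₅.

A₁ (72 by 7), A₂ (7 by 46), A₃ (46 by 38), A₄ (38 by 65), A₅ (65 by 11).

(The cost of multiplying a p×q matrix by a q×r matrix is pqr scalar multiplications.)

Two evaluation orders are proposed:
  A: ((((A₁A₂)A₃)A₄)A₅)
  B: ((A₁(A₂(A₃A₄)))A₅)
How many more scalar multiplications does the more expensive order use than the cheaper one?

159570

Order A = ((((A₁A₂)A₃)A₄)A₅): (A₁A₂): 72×7 by 7×46 → 72×46, cost 72·7·46 = 23184; ((A₁A₂)A₃): 72×46 by 46×38 → 72×38, cost 72·46·38 = 125856; cumulative 149040; (((A₁A₂)A₃)A₄): 72×38 by 38×65 → 72×65, cost 72·38·65 = 177840; cumulative 326880; ((((A₁A₂)A₃)A₄)A₅): 72×65 by 65×11 → 72×11, cost 72·65·11 = 51480; cumulative 378360. Total 378360.
Order B = ((A₁(A₂(A₃A₄)))A₅): (A₃A₄): 46×38 by 38×65 → 46×65, cost 46·38·65 = 113620; (A₂(A₃A₄)): 7×46 by 46×65 → 7×65, cost 7·46·65 = 20930; cumulative 134550; (A₁(A₂(A₃A₄))): 72×7 by 7×65 → 72×65, cost 72·7·65 = 32760; cumulative 167310; ((A₁(A₂(A₃A₄)))A₅): 72×65 by 65×11 → 72×11, cost 72·65·11 = 51480; cumulative 218790. Total 218790.
Difference: |378360 − 218790| = 159570.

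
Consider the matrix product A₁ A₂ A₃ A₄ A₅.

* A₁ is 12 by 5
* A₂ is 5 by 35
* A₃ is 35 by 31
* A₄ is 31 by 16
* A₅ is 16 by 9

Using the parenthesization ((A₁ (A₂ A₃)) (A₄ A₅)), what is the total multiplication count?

15097

(A₂ A₃): 5×35 by 35×31 → 5×31, cost 5·35·31 = 5425
(A₁ (A₂ A₃)): 12×5 by 5×31 → 12×31, cost 12·5·31 = 1860; cumulative 7285
(A₄ A₅): 31×16 by 16×9 → 31×9, cost 31·16·9 = 4464
((A₁ (A₂ A₃)) (A₄ A₅)): 12×31 by 31×9 → 12×9, cost 12·31·9 = 3348; cumulative 15097
Total: 15097 scalar multiplications.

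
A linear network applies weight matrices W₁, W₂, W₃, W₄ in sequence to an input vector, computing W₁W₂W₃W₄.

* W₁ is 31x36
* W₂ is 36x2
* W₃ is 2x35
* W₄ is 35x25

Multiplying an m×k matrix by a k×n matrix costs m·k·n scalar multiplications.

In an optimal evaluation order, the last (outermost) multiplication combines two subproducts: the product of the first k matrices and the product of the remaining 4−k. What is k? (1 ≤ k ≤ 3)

2

Adjacent pairs: W₁W₂ = 31·36·2 = 2232; W₂W₃ = 36·2·35 = 2520; W₃W₄ = 2·35·25 = 1750.
Length 3: W₁..W₃: k=1: 0+2520+31·36·35=41580; k=2: 2232+0+31·2·35=4402 → min 4402 | W₂..W₄: k=2: 0+1750+36·2·25=3550; k=3: 2520+0+36·35·25=34020 → min 3550.
Top-level splits: k=1: (W₁..W₁)·(W₂..W₄) → 0+3550+31·36·25 = 31450; k=2: (W₁..W₂)·(W₃..W₄) → 2232+1750+31·2·25 = 5532; k=3: (W₁..W₃)·(W₄..W₄) → 4402+0+31·35·25 = 31527.
Best split is after W₂, i.e. k = 2.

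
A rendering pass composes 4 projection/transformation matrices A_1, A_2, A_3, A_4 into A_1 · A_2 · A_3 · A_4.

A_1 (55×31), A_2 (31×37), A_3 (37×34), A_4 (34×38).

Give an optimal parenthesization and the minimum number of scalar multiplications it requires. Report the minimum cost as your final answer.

143840

Adjacent pairs: A_1A_2 = 55·31·37 = 63085; A_2A_3 = 31·37·34 = 38998; A_3A_4 = 37·34·38 = 47804.
Length 3: A_1..A_3: k=1: 0+38998+55·31·34=96968; k=2: 63085+0+55·37·34=132275 → min 96968 | A_2..A_4: k=2: 0+47804+31·37·38=91390; k=3: 38998+0+31·34·38=79050 → min 79050.
Length 4: A_1..A_4: k=1: 0+79050+55·31·38=143840; k=2: 63085+47804+55·37·38=188219; k=3: 96968+0+55·34·38=168028 → min 143840.
Optimal parenthesization: (A_1 · ((A_2 · A_3) · A_4)) with cost 143840.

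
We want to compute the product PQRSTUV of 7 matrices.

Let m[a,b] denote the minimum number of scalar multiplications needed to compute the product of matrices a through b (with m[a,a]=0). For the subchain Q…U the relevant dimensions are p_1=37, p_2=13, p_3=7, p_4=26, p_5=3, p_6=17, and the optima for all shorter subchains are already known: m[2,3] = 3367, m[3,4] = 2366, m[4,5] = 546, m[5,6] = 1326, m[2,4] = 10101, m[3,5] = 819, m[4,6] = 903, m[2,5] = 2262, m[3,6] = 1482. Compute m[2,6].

4149

m[2,6] = min over k∈[2,5] of m[2,k]+m[k+1,6]+p_{1}·p_k·p_{6}.
k=2: 0 + 1482 + 37·13·17 = 9659; k=3: 3367 + 903 + 37·7·17 = 8673; k=4: 10101 + 1326 + 37·26·17 = 27781; k=5: 2262 + 0 + 37·3·17 = 4149.
Minimum: 4149 at k=5.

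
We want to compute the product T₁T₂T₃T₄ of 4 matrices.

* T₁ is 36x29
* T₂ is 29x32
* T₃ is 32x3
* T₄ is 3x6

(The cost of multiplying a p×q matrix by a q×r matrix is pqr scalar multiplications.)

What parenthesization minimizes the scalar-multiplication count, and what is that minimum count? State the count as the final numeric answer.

Adjacent pairs: T₁T₂ = 36·29·32 = 33408; T₂T₃ = 29·32·3 = 2784; T₃T₄ = 32·3·6 = 576.
Length 3: T₁..T₃: k=1: 0+2784+36·29·3=5916; k=2: 33408+0+36·32·3=36864 → min 5916 | T₂..T₄: k=2: 0+576+29·32·6=6144; k=3: 2784+0+29·3·6=3306 → min 3306.
Length 4: T₁..T₄: k=1: 0+3306+36·29·6=9570; k=2: 33408+576+36·32·6=40896; k=3: 5916+0+36·3·6=6564 → min 6564.
Optimal parenthesization: ((T₁(T₂T₃))T₄) with cost 6564.

6564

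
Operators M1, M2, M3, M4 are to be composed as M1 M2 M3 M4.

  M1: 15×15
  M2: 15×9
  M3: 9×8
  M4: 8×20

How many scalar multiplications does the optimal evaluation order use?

Adjacent pairs: M1M2 = 15·15·9 = 2025; M2M3 = 15·9·8 = 1080; M3M4 = 9·8·20 = 1440.
Length 3: M1..M3: k=1: 0+1080+15·15·8=2880; k=2: 2025+0+15·9·8=3105 → min 2880 | M2..M4: k=2: 0+1440+15·9·20=4140; k=3: 1080+0+15·8·20=3480 → min 3480.
Length 4: M1..M4: k=1: 0+3480+15·15·20=7980; k=2: 2025+1440+15·9·20=6165; k=3: 2880+0+15·8·20=5280 → min 5280.
Optimal order: ((M1 (M2 M3)) M4) with cost 5280.

5280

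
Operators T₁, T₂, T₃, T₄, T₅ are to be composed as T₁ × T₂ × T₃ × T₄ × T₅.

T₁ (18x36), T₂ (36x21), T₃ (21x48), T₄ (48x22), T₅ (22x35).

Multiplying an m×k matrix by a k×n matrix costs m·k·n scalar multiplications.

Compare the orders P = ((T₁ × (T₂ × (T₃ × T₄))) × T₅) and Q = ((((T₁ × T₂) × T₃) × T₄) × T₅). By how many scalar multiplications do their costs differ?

Order P = ((T₁ × (T₂ × (T₃ × T₄))) × T₅): (T₃ × T₄): 21×48 by 48×22 → 21×22, cost 21·48·22 = 22176; (T₂ × (T₃ × T₄)): 36×21 by 21×22 → 36×22, cost 36·21·22 = 16632; cumulative 38808; (T₁ × (T₂ × (T₃ × T₄))): 18×36 by 36×22 → 18×22, cost 18·36·22 = 14256; cumulative 53064; ((T₁ × (T₂ × (T₃ × T₄))) × T₅): 18×22 by 22×35 → 18×35, cost 18·22·35 = 13860; cumulative 66924. Total 66924.
Order Q = ((((T₁ × T₂) × T₃) × T₄) × T₅): (T₁ × T₂): 18×36 by 36×21 → 18×21, cost 18·36·21 = 13608; ((T₁ × T₂) × T₃): 18×21 by 21×48 → 18×48, cost 18·21·48 = 18144; cumulative 31752; (((T₁ × T₂) × T₃) × T₄): 18×48 by 48×22 → 18×22, cost 18·48·22 = 19008; cumulative 50760; ((((T₁ × T₂) × T₃) × T₄) × T₅): 18×22 by 22×35 → 18×35, cost 18·22·35 = 13860; cumulative 64620. Total 64620.
Difference: |66924 − 64620| = 2304.

2304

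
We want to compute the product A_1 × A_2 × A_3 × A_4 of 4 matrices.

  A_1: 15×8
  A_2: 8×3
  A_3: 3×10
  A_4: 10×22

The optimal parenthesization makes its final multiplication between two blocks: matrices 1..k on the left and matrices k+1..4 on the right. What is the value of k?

Adjacent pairs: A_1A_2 = 15·8·3 = 360; A_2A_3 = 8·3·10 = 240; A_3A_4 = 3·10·22 = 660.
Length 3: A_1..A_3: k=1: 0+240+15·8·10=1440; k=2: 360+0+15·3·10=810 → min 810 | A_2..A_4: k=2: 0+660+8·3·22=1188; k=3: 240+0+8·10·22=2000 → min 1188.
Top-level splits: k=1: (A_1..A_1)·(A_2..A_4) → 0+1188+15·8·22 = 3828; k=2: (A_1..A_2)·(A_3..A_4) → 360+660+15·3·22 = 2010; k=3: (A_1..A_3)·(A_4..A_4) → 810+0+15·10·22 = 4110.
Best split is after A_2, i.e. k = 2.

2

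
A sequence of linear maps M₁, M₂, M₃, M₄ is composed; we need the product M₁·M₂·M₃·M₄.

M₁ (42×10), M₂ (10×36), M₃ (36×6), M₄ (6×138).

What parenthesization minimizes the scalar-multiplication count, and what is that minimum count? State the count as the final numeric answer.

39456

Adjacent pairs: M₁M₂ = 42·10·36 = 15120; M₂M₃ = 10·36·6 = 2160; M₃M₄ = 36·6·138 = 29808.
Length 3: M₁..M₃: k=1: 0+2160+42·10·6=4680; k=2: 15120+0+42·36·6=24192 → min 4680 | M₂..M₄: k=2: 0+29808+10·36·138=79488; k=3: 2160+0+10·6·138=10440 → min 10440.
Length 4: M₁..M₄: k=1: 0+10440+42·10·138=68400; k=2: 15120+29808+42·36·138=253584; k=3: 4680+0+42·6·138=39456 → min 39456.
Optimal parenthesization: ((M₁·(M₂·M₃))·M₄) with cost 39456.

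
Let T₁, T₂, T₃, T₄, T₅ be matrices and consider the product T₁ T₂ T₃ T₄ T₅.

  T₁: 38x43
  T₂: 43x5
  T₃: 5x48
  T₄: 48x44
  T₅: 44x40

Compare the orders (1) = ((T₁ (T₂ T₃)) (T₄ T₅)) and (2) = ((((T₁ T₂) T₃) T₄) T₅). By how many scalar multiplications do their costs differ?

Order (1) = ((T₁ (T₂ T₃)) (T₄ T₅)): (T₂ T₃): 43×5 by 5×48 → 43×48, cost 43·5·48 = 10320; (T₁ (T₂ T₃)): 38×43 by 43×48 → 38×48, cost 38·43·48 = 78432; cumulative 88752; (T₄ T₅): 48×44 by 44×40 → 48×40, cost 48·44·40 = 84480; ((T₁ (T₂ T₃)) (T₄ T₅)): 38×48 by 48×40 → 38×40, cost 38·48·40 = 72960; cumulative 246192. Total 246192.
Order (2) = ((((T₁ T₂) T₃) T₄) T₅): (T₁ T₂): 38×43 by 43×5 → 38×5, cost 38·43·5 = 8170; ((T₁ T₂) T₃): 38×5 by 5×48 → 38×48, cost 38·5·48 = 9120; cumulative 17290; (((T₁ T₂) T₃) T₄): 38×48 by 48×44 → 38×44, cost 38·48·44 = 80256; cumulative 97546; ((((T₁ T₂) T₃) T₄) T₅): 38×44 by 44×40 → 38×40, cost 38·44·40 = 66880; cumulative 164426. Total 164426.
Difference: |246192 − 164426| = 81766.

81766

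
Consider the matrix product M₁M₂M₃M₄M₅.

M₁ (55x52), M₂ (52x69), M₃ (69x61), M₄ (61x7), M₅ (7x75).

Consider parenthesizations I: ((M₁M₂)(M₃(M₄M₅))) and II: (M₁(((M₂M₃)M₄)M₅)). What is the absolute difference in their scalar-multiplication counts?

Order I = ((M₁M₂)(M₃(M₄M₅))): (M₁M₂): 55×52 by 52×69 → 55×69, cost 55·52·69 = 197340; (M₄M₅): 61×7 by 7×75 → 61×75, cost 61·7·75 = 32025; (M₃(M₄M₅)): 69×61 by 61×75 → 69×75, cost 69·61·75 = 315675; cumulative 347700; ((M₁M₂)(M₃(M₄M₅))): 55×69 by 69×75 → 55×75, cost 55·69·75 = 284625; cumulative 829665. Total 829665.
Order II = (M₁(((M₂M₃)M₄)M₅)): (M₂M₃): 52×69 by 69×61 → 52×61, cost 52·69·61 = 218868; ((M₂M₃)M₄): 52×61 by 61×7 → 52×7, cost 52·61·7 = 22204; cumulative 241072; (((M₂M₃)M₄)M₅): 52×7 by 7×75 → 52×75, cost 52·7·75 = 27300; cumulative 268372; (M₁(((M₂M₃)M₄)M₅)): 55×52 by 52×75 → 55×75, cost 55·52·75 = 214500; cumulative 482872. Total 482872.
Difference: |829665 − 482872| = 346793.

346793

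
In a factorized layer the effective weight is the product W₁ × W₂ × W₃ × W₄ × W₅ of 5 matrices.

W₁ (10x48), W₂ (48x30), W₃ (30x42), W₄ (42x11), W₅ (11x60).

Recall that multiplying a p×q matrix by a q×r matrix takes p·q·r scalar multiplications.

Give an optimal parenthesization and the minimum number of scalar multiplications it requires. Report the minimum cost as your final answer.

Adjacent pairs: W₁W₂ = 10·48·30 = 14400; W₂W₃ = 48·30·42 = 60480; W₃W₄ = 30·42·11 = 13860; W₄W₅ = 42·11·60 = 27720.
Length 3: W₁..W₃: k=1: 0+60480+10·48·42=80640; k=2: 14400+0+10·30·42=27000 → min 27000 | W₂..W₄: k=2: 0+13860+48·30·11=29700; k=3: 60480+0+48·42·11=82656 → min 29700 | W₃..W₅: k=3: 0+27720+30·42·60=103320; k=4: 13860+0+30·11·60=33660 → min 33660.
Length 4: W₁..W₄: k=1: 0+29700+10·48·11=34980; k=2: 14400+13860+10·30·11=31560; k=3: 27000+0+10·42·11=31620 → min 31560 | W₂..W₅: k=2: 0+33660+48·30·60=120060; k=3: 60480+27720+48·42·60=209160; k=4: 29700+0+48·11·60=61380 → min 61380.
Length 5: W₁..W₅: k=1: 0+61380+10·48·60=90180; k=2: 14400+33660+10·30·60=66060; k=3: 27000+27720+10·42·60=79920; k=4: 31560+0+10·11·60=38160 → min 38160.
Optimal parenthesization: (((W₁ × W₂) × (W₃ × W₄)) × W₅) with cost 38160.

38160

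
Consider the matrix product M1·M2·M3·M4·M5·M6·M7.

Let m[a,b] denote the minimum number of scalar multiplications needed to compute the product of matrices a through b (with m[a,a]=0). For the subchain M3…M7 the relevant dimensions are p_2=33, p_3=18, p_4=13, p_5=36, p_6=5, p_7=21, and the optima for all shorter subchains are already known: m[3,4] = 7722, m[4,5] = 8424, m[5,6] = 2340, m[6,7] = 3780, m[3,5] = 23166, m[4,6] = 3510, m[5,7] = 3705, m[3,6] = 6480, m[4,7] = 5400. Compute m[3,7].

9945

m[3,7] = min over k∈[3,6] of m[3,k]+m[k+1,7]+p_{2}·p_k·p_{7}.
k=3: 0 + 5400 + 33·18·21 = 17874; k=4: 7722 + 3705 + 33·13·21 = 20436; k=5: 23166 + 3780 + 33·36·21 = 51894; k=6: 6480 + 0 + 33·5·21 = 9945.
Minimum: 9945 at k=6.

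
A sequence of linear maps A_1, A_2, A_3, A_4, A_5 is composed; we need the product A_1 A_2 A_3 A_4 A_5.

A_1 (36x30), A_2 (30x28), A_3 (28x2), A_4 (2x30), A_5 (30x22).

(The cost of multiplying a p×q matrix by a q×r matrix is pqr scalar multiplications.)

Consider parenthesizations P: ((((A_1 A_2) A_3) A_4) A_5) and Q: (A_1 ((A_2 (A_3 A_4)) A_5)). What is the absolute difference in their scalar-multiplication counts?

Order P = ((((A_1 A_2) A_3) A_4) A_5): (A_1 A_2): 36×30 by 30×28 → 36×28, cost 36·30·28 = 30240; ((A_1 A_2) A_3): 36×28 by 28×2 → 36×2, cost 36·28·2 = 2016; cumulative 32256; (((A_1 A_2) A_3) A_4): 36×2 by 2×30 → 36×30, cost 36·2·30 = 2160; cumulative 34416; ((((A_1 A_2) A_3) A_4) A_5): 36×30 by 30×22 → 36×22, cost 36·30·22 = 23760; cumulative 58176. Total 58176.
Order Q = (A_1 ((A_2 (A_3 A_4)) A_5)): (A_3 A_4): 28×2 by 2×30 → 28×30, cost 28·2·30 = 1680; (A_2 (A_3 A_4)): 30×28 by 28×30 → 30×30, cost 30·28·30 = 25200; cumulative 26880; ((A_2 (A_3 A_4)) A_5): 30×30 by 30×22 → 30×22, cost 30·30·22 = 19800; cumulative 46680; (A_1 ((A_2 (A_3 A_4)) A_5)): 36×30 by 30×22 → 36×22, cost 36·30·22 = 23760; cumulative 70440. Total 70440.
Difference: |58176 − 70440| = 12264.

12264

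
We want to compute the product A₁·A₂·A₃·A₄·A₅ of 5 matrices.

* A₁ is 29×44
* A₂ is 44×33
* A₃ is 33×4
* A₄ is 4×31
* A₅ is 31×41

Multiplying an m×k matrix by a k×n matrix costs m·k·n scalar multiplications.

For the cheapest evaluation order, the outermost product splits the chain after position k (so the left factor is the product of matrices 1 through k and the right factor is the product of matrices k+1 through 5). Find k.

3

Adjacent pairs: A₁A₂ = 29·44·33 = 42108; A₂A₃ = 44·33·4 = 5808; A₃A₄ = 33·4·31 = 4092; A₄A₅ = 4·31·41 = 5084.
Length 3: A₁..A₃: k=1: 0+5808+29·44·4=10912; k=2: 42108+0+29·33·4=45936 → min 10912 | A₂..A₄: k=2: 0+4092+44·33·31=49104; k=3: 5808+0+44·4·31=11264 → min 11264 | A₃..A₅: k=3: 0+5084+33·4·41=10496; k=4: 4092+0+33·31·41=46035 → min 10496.
Length 4: A₁..A₄: k=1: 0+11264+29·44·31=50820; k=2: 42108+4092+29·33·31=75867; k=3: 10912+0+29·4·31=14508 → min 14508 | A₂..A₅: k=2: 0+10496+44·33·41=70028; k=3: 5808+5084+44·4·41=18108; k=4: 11264+0+44·31·41=67188 → min 18108.
Top-level splits: k=1: (A₁..A₁)·(A₂..A₅) → 0+18108+29·44·41 = 70424; k=2: (A₁..A₂)·(A₃..A₅) → 42108+10496+29·33·41 = 91841; k=3: (A₁..A₃)·(A₄..A₅) → 10912+5084+29·4·41 = 20752; k=4: (A₁..A₄)·(A₅..A₅) → 14508+0+29·31·41 = 51367.
Best split is after A₃, i.e. k = 3.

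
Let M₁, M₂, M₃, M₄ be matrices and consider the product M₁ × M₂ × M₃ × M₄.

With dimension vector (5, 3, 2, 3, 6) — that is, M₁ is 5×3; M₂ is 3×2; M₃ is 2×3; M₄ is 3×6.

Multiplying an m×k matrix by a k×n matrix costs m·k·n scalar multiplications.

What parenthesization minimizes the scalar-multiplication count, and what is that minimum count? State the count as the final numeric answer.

Adjacent pairs: M₁M₂ = 5·3·2 = 30; M₂M₃ = 3·2·3 = 18; M₃M₄ = 2·3·6 = 36.
Length 3: M₁..M₃: k=1: 0+18+5·3·3=63; k=2: 30+0+5·2·3=60 → min 60 | M₂..M₄: k=2: 0+36+3·2·6=72; k=3: 18+0+3·3·6=72 → min 72.
Length 4: M₁..M₄: k=1: 0+72+5·3·6=162; k=2: 30+36+5·2·6=126; k=3: 60+0+5·3·6=150 → min 126.
Optimal parenthesization: ((M₁ × M₂) × (M₃ × M₄)) with cost 126.

126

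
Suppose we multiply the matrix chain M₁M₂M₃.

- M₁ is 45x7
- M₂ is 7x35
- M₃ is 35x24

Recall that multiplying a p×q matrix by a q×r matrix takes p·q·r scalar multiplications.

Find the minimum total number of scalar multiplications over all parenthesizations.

Order (M₁(M₂M₃)): (M₂M₃): 7×35 by 35×24 → 7×24, cost 7·35·24 = 5880; (M₁(M₂M₃)): 45×7 by 7×24 → 45×24, cost 45·7·24 = 7560; cumulative 13440. Total 13440.
Order ((M₁M₂)M₃): (M₁M₂): 45×7 by 7×35 → 45×35, cost 45·7·35 = 11025; ((M₁M₂)M₃): 45×35 by 35×24 → 45×24, cost 45·35·24 = 37800; cumulative 48825. Total 48825.
Minimum: 13440.

13440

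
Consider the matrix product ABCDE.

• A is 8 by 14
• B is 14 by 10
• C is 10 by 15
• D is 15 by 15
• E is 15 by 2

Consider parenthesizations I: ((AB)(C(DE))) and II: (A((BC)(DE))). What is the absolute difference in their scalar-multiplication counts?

1164

Order I = ((AB)(C(DE))): (AB): 8×14 by 14×10 → 8×10, cost 8·14·10 = 1120; (DE): 15×15 by 15×2 → 15×2, cost 15·15·2 = 450; (C(DE)): 10×15 by 15×2 → 10×2, cost 10·15·2 = 300; cumulative 750; ((AB)(C(DE))): 8×10 by 10×2 → 8×2, cost 8·10·2 = 160; cumulative 2030. Total 2030.
Order II = (A((BC)(DE))): (BC): 14×10 by 10×15 → 14×15, cost 14·10·15 = 2100; (DE): 15×15 by 15×2 → 15×2, cost 15·15·2 = 450; ((BC)(DE)): 14×15 by 15×2 → 14×2, cost 14·15·2 = 420; cumulative 2970; (A((BC)(DE))): 8×14 by 14×2 → 8×2, cost 8·14·2 = 224; cumulative 3194. Total 3194.
Difference: |2030 − 3194| = 1164.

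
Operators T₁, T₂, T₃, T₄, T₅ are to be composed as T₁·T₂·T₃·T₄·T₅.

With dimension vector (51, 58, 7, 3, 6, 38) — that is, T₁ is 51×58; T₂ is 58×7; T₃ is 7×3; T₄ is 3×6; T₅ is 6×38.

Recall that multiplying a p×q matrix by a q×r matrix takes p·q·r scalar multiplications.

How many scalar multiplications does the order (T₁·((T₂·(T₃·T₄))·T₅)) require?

(T₃·T₄): 7×3 by 3×6 → 7×6, cost 7·3·6 = 126
(T₂·(T₃·T₄)): 58×7 by 7×6 → 58×6, cost 58·7·6 = 2436; cumulative 2562
((T₂·(T₃·T₄))·T₅): 58×6 by 6×38 → 58×38, cost 58·6·38 = 13224; cumulative 15786
(T₁·((T₂·(T₃·T₄))·T₅)): 51×58 by 58×38 → 51×38, cost 51·58·38 = 112404; cumulative 128190
Total: 128190 scalar multiplications.

128190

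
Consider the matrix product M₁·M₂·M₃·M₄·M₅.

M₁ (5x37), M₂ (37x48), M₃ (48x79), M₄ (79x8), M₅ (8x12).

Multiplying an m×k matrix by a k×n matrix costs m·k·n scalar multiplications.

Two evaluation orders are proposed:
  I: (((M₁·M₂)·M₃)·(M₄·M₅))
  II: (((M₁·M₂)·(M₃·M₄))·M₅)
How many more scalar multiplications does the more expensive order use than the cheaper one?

Order I = (((M₁·M₂)·M₃)·(M₄·M₅)): (M₁·M₂): 5×37 by 37×48 → 5×48, cost 5·37·48 = 8880; ((M₁·M₂)·M₃): 5×48 by 48×79 → 5×79, cost 5·48·79 = 18960; cumulative 27840; (M₄·M₅): 79×8 by 8×12 → 79×12, cost 79·8·12 = 7584; (((M₁·M₂)·M₃)·(M₄·M₅)): 5×79 by 79×12 → 5×12, cost 5·79·12 = 4740; cumulative 40164. Total 40164.
Order II = (((M₁·M₂)·(M₃·M₄))·M₅): (M₁·M₂): 5×37 by 37×48 → 5×48, cost 5·37·48 = 8880; (M₃·M₄): 48×79 by 79×8 → 48×8, cost 48·79·8 = 30336; ((M₁·M₂)·(M₃·M₄)): 5×48 by 48×8 → 5×8, cost 5·48·8 = 1920; cumulative 41136; (((M₁·M₂)·(M₃·M₄))·M₅): 5×8 by 8×12 → 5×12, cost 5·8·12 = 480; cumulative 41616. Total 41616.
Difference: |40164 − 41616| = 1452.

1452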